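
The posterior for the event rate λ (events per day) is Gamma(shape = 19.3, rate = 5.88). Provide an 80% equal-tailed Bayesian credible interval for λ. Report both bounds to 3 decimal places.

[2.369, 4.269]

Posterior: Gamma(shape 19.3, rate 5.88).
Equal-tailed 80% interval: Gamma(19.3, 5.88) quantiles at 0.1 and 0.9.
Posterior mean ≈ 3.282, SD ≈ 0.747; a Normal approximation gives roughly [2.325, 4.240].
Exact: lower = 2.369; upper = 4.269.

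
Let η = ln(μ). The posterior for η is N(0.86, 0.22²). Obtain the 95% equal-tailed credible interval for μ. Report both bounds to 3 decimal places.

[1.535, 3.637]

On the log scale the 95% interval is 0.86 ± 1.960 × 0.22 = [0.4288, 1.2912].
Exponentiate: [e^0.4288, e^1.2912] = [1.535, 3.637].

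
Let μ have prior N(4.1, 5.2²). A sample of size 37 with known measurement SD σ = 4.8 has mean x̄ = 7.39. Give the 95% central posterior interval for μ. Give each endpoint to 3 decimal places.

Posterior precision = 1/5.2² + 37/4.8² = 0.0370 + 1.6059 = 1.6429, so posterior SD = 0.7802.
Posterior mean = (4.1/5.2² + 37·7.39/4.8²) / 1.6429 = 7.3159.
Interval: 7.3159 ± 1.960 × 0.7802 → [5.787, 8.845].

[5.787, 8.845]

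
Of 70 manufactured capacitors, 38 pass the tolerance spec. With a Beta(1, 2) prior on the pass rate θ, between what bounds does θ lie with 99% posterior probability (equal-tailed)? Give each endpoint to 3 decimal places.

Posterior: Beta(1+38, 2+32) = Beta(39, 34).
Equal-tailed 99% interval: the 0.005 and 0.995 quantiles of Beta(39, 34).
Posterior mean ≈ 0.534, SD ≈ 0.058; a Normal approximation gives roughly [0.385, 0.684].
Exact: F⁻¹(0.005) = 0.385; F⁻¹(0.995) = 0.680.

[0.385, 0.680]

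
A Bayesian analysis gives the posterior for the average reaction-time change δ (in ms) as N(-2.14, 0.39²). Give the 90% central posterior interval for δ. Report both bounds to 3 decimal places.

The posterior is symmetric, so the 90% equal-tailed interval is δ = -2.14 ± z·0.39 with z = 1.645.
Half-width: 1.645 × 0.39 = 0.641.
-2.14 − 0.641 = -2.781; -2.14 + 0.641 = -1.499.

[-2.781, -1.499]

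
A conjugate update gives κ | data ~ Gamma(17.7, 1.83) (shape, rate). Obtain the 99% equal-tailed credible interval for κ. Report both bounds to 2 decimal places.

[4.77, 16.61]

Posterior: Gamma(shape 17.7, rate 1.83).
Equal-tailed 99% interval: Gamma(17.7, 1.83) quantiles at 0.005 and 0.995.
Posterior mean ≈ 9.67, SD ≈ 2.30; a Normal approximation gives roughly [3.75, 15.59].
Exact: lower = 4.77; upper = 16.61.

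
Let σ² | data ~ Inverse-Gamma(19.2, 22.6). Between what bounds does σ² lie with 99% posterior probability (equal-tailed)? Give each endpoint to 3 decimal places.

Inverse-Gamma(19.2, 22.6) quantiles: F⁻¹(0.005) and F⁻¹(0.995).
Equivalently, 1/σ² ~ Gamma(19.2, rate = 22.6); invert its 0.995 and 0.005 quantiles.
Posterior mean ≈ 1.242, SD ≈ 0.299; a Normal approximation gives roughly [0.471, 2.013].
Exact: lower = 0.699; upper = 2.310.

[0.699, 2.310]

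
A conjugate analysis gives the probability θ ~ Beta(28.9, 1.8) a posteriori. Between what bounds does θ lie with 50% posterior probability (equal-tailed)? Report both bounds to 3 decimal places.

Posterior: Beta(28.9, 1.8).
Equal-tailed 50% interval: the 0.25 and 0.75 quantiles of Beta(28.9, 1.8).
Posterior mean ≈ 0.941, SD ≈ 0.042; a Normal approximation gives roughly [0.913, 0.970].
Exact: F⁻¹(0.25) = 0.920; F⁻¹(0.75) = 0.973.

[0.920, 0.973]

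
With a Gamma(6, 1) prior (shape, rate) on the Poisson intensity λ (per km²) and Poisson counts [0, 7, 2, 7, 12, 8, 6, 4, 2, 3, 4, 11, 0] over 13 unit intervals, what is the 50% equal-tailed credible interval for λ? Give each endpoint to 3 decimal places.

Posterior: Gamma(6+66, 1+13) = Gamma(72, 14) (shape, rate).
Equal-tailed 50% interval: Gamma(72, 14) quantiles at 0.25 and 0.75.
Posterior mean ≈ 5.143, SD ≈ 0.606; a Normal approximation gives roughly [4.734, 5.552].
Exact: lower = 4.722; upper = 5.538.

[4.722, 5.538]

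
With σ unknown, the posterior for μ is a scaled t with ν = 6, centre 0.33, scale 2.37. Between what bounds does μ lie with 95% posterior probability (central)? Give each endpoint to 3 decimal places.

[-5.469, 6.129]

The t_6 distribution is symmetric; the 95% interval is 0.33 ± t·2.37 with t_{0.975,6} = 2.447.
Half-width: 2.447 × 2.37 = 5.799.
0.33 − 5.799 = -5.469; 0.33 + 5.799 = 6.129.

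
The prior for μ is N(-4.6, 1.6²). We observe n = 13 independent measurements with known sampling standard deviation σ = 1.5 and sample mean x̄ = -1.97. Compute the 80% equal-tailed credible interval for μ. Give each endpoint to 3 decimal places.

Posterior precision = 1/1.6² + 13/1.5² = 0.3906 + 5.7778 = 6.1684, so posterior SD = 0.4026.
Posterior mean = (-4.6/1.6² + 13·-1.97/1.5²) / 6.1684 = -2.1365.
Interval: -2.1365 ± 1.282 × 0.4026 → [-2.653, -1.621].

[-2.653, -1.621]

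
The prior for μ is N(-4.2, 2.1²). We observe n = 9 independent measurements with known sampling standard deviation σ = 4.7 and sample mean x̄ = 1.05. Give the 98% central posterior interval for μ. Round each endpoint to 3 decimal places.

[-3.748, 2.094]

Posterior precision = 1/2.1² + 9/4.7² = 0.2268 + 0.4074 = 0.6342, so posterior SD = 1.2557.
Posterior mean = (-4.2/2.1² + 9·1.05/4.7²) / 0.6342 = -0.8272.
Interval: -0.8272 ± 2.326 × 1.2557 → [-3.748, 2.094].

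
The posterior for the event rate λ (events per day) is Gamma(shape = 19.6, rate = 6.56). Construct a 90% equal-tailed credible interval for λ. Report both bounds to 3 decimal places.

[1.971, 4.178]

Posterior: Gamma(shape 19.6, rate 6.56).
Equal-tailed 90% interval: Gamma(19.6, 6.56) quantiles at 0.05 and 0.95.
Posterior mean ≈ 2.988, SD ≈ 0.675; a Normal approximation gives roughly [1.878, 4.098].
Exact: lower = 1.971; upper = 4.178.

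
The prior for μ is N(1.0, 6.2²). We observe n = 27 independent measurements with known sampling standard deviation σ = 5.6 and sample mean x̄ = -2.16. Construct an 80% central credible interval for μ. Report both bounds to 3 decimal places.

Posterior precision = 1/6.2² + 27/5.6² = 0.0260 + 0.8610 = 0.8870, so posterior SD = 1.0618.
Posterior mean = (1.0/6.2² + 27·-2.16/5.6²) / 0.8870 = -2.0673.
Interval: -2.0673 ± 1.282 × 1.0618 → [-3.428, -0.707].

[-3.428, -0.707]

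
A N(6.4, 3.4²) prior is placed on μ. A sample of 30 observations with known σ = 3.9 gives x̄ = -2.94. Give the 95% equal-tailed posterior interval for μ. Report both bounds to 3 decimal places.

[-3.914, -1.182]

Posterior precision = 1/3.4² + 30/3.9² = 0.0865 + 1.9724 = 2.0589, so posterior SD = 0.6969.
Posterior mean = (6.4/3.4² + 30·-2.94/3.9²) / 2.0589 = -2.5476.
Interval: -2.5476 ± 1.960 × 0.6969 → [-3.914, -1.182].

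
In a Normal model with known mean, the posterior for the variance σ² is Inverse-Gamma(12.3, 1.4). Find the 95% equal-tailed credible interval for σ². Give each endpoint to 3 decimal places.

[0.070, 0.218]

Inverse-Gamma(12.3, 1.4) quantiles: F⁻¹(0.025) and F⁻¹(0.975).
Equivalently, 1/σ² ~ Gamma(12.3, rate = 1.4); invert its 0.975 and 0.025 quantiles.
Posterior mean ≈ 0.124, SD ≈ 0.039; a Normal approximation gives roughly [0.048, 0.200].
Exact: lower = 0.070; upper = 0.218.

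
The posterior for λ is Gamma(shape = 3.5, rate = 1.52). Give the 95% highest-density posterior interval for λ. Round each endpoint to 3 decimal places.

The posterior is unimodal and skewed, so the HPD interval has equal density at both endpoints and is the shortest 95% interval.
Solving f(0.325) = f(4.727) with F(4.727) − F(0.325) = 0.95 gives [0.325, 4.727].
For comparison, the equal-tailed interval is [0.556, 5.267]; the HPD is narrower and shifted toward the mode.

[0.325, 4.727]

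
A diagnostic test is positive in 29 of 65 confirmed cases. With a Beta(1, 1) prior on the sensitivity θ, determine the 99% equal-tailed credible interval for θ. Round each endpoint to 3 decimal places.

[0.297, 0.604]

Posterior: Beta(1+29, 1+36) = Beta(30, 37).
Equal-tailed 99% interval: the 0.005 and 0.995 quantiles of Beta(30, 37).
Posterior mean ≈ 0.448, SD ≈ 0.060; a Normal approximation gives roughly [0.292, 0.603].
Exact: F⁻¹(0.005) = 0.297; F⁻¹(0.995) = 0.604.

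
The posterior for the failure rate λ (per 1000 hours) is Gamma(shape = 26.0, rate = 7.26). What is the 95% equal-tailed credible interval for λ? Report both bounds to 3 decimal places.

[2.339, 5.083]

Posterior: Gamma(shape 26.0, rate 7.26).
Equal-tailed 95% interval: Gamma(26.0, 7.26) quantiles at 0.025 and 0.975.
Posterior mean ≈ 3.581, SD ≈ 0.702; a Normal approximation gives roughly [2.205, 4.958].
Exact: lower = 2.339; upper = 5.083.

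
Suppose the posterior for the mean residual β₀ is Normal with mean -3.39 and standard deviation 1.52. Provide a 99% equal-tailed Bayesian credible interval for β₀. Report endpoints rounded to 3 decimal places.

The posterior is symmetric, so the 99% equal-tailed interval is β₀ = -3.39 ± z·1.52 with z = 2.576.
Half-width: 2.576 × 1.52 = 3.915.
-3.39 − 3.915 = -7.305; -3.39 + 3.915 = 0.525.

[-7.305, 0.525]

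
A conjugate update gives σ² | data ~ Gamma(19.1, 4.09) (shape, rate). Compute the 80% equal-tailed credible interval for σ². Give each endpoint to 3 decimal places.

Posterior: Gamma(shape 19.1, rate 4.09).
Equal-tailed 80% interval: Gamma(19.1, 4.09) quantiles at 0.1 and 0.9.
Posterior mean ≈ 4.670, SD ≈ 1.069; a Normal approximation gives roughly [3.301, 6.039].
Exact: lower = 3.363; upper = 6.081.

[3.363, 6.081]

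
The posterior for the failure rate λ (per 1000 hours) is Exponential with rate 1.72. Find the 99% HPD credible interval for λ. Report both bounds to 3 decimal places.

[0.000, 2.677]

The exponential density is strictly decreasing on [0, ∞), so the HPD interval is anchored at 0: [0, q] with P(λ ≤ q) = 0.99.
q = −ln(1 − 0.99) / 1.72 = 4.6052 / 1.72 = 2.677.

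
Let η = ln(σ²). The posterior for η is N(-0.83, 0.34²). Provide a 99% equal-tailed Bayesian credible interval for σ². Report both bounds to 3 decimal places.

On the log scale the 99% interval is -0.83 ± 2.576 × 0.34 = [-1.7058, 0.0458].
Exponentiate: [e^-1.7058, e^0.0458] = [0.182, 1.047].

[0.182, 1.047]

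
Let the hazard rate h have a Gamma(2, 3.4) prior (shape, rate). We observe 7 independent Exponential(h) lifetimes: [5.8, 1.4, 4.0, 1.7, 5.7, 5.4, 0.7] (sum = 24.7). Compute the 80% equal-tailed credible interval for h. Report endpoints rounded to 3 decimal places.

[0.193, 0.462]

Posterior: Gamma(2+7, 3.4+24.7) = Gamma(9, 28.1) (shape, rate).
Equal-tailed 80% interval: Gamma(9, 28.1) quantiles at 0.1 and 0.9.
Posterior mean ≈ 0.320, SD ≈ 0.107; a Normal approximation gives roughly [0.183, 0.457].
Exact: lower = 0.193; upper = 0.462.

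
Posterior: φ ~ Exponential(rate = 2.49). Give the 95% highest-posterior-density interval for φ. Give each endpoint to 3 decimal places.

The exponential density is strictly decreasing on [0, ∞), so the HPD interval is anchored at 0: [0, q] with P(φ ≤ q) = 0.95.
q = −ln(1 − 0.95) / 2.49 = 2.9957 / 2.49 = 1.203.

[0.000, 1.203]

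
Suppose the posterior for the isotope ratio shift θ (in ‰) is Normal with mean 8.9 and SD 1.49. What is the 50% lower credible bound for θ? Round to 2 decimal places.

8.90

Need L with P(θ ≥ L) = 0.50: L = 8.9 − z_{0.5}·1.49.
z = 0.000; L = 8.9 − 0.000 × 1.49 = 8.90.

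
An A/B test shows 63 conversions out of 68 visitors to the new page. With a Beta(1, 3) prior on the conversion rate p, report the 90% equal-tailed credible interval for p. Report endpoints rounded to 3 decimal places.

Posterior: Beta(1+63, 3+5) = Beta(64, 8).
Equal-tailed 90% interval: the 0.05 and 0.95 quantiles of Beta(64, 8).
Posterior mean ≈ 0.889, SD ≈ 0.037; a Normal approximation gives roughly [0.828, 0.949].
Exact: F⁻¹(0.05) = 0.823; F⁻¹(0.95) = 0.943.

[0.823, 0.943]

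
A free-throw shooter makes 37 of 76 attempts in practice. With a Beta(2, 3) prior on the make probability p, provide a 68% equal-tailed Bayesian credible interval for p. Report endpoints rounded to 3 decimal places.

Posterior: Beta(2+37, 3+39) = Beta(39, 42).
Equal-tailed 68% interval: the 0.16 and 0.84 quantiles of Beta(39, 42).
Posterior mean ≈ 0.481, SD ≈ 0.055; a Normal approximation gives roughly [0.427, 0.536].
Exact: F⁻¹(0.16) = 0.426; F⁻¹(0.84) = 0.537.

[0.426, 0.537]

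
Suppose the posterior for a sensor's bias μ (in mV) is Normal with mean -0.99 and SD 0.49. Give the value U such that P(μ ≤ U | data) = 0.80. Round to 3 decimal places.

-0.578

Need U with P(μ ≤ U) = 0.80: U = -0.99 + z_{0.2}·0.49.
z = 0.842; U = -0.99 + 0.842 × 0.49 = -0.578.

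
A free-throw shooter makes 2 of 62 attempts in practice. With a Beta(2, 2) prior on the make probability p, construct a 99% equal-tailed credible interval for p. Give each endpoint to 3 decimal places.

Posterior: Beta(2+2, 2+60) = Beta(4, 62).
Equal-tailed 99% interval: the 0.005 and 0.995 quantiles of Beta(4, 62).
Posterior mean ≈ 0.061, SD ≈ 0.029; a Normal approximation gives roughly [-0.014, 0.136].
Exact: F⁻¹(0.005) = 0.011; F⁻¹(0.995) = 0.159.

[0.011, 0.159]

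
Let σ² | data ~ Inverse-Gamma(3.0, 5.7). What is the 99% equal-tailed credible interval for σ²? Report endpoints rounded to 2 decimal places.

[0.61, 16.87]

Inverse-Gamma(3.0, 5.7) quantiles: F⁻¹(0.005) and F⁻¹(0.995).
Equivalently, 1/σ² ~ Gamma(3.0, rate = 5.7); invert its 0.995 and 0.005 quantiles.
Posterior mean ≈ 2.85, SD ≈ 2.85; a Normal approximation gives roughly [-4.49, 10.19].
Exact: lower = 0.61; upper = 16.87.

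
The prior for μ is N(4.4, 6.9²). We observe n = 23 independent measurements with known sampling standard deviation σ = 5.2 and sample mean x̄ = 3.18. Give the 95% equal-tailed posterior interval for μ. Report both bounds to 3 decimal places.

[1.110, 5.309]

Posterior precision = 1/6.9² + 23/5.2² = 0.0210 + 0.8506 = 0.8716, so posterior SD = 1.0711.
Posterior mean = (4.4/6.9² + 23·3.18/5.2²) / 0.8716 = 3.2094.
Interval: 3.2094 ± 1.960 × 1.0711 → [1.110, 5.309].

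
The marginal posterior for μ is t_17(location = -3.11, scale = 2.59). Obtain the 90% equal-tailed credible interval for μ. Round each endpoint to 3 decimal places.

The t_17 distribution is symmetric; the 90% interval is -3.11 ± t·2.59 with t_{0.95,17} = 1.740.
Half-width: 1.740 × 2.59 = 4.506.
-3.11 − 4.506 = -7.616; -3.11 + 4.506 = 1.396.

[-7.616, 1.396]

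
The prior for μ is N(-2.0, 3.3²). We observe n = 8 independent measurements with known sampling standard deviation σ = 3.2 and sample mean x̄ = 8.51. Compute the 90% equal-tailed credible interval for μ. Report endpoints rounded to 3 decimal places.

Posterior precision = 1/3.3² + 8/3.2² = 0.0918 + 0.7812 = 0.8731, so posterior SD = 1.0702.
Posterior mean = (-2.0/3.3² + 8·8.51/3.2²) / 0.8731 = 7.4046.
Interval: 7.4046 ± 1.645 × 1.0702 → [5.644, 9.165].

[5.644, 9.165]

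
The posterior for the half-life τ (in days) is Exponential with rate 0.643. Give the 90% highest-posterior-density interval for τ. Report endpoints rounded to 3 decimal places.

The exponential density is strictly decreasing on [0, ∞), so the HPD interval is anchored at 0: [0, q] with P(τ ≤ q) = 0.90.
q = −ln(1 − 0.90) / 0.643 = 2.3026 / 0.643 = 3.581.

[0.000, 3.581]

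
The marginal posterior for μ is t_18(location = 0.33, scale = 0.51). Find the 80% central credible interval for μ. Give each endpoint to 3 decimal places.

The t_18 distribution is symmetric; the 80% interval is 0.33 ± t·0.51 with t_{0.9,18} = 1.330.
Half-width: 1.330 × 0.51 = 0.678.
0.33 − 0.678 = -0.348; 0.33 + 0.678 = 1.008.

[-0.348, 1.008]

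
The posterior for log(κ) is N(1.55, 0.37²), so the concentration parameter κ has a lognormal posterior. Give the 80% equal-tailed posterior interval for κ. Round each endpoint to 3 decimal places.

On the log scale the 80% interval is 1.55 ± 1.282 × 0.37 = [1.0758, 2.0242].
Exponentiate: [e^1.0758, e^2.0242] = [2.932, 7.570].

[2.932, 7.570]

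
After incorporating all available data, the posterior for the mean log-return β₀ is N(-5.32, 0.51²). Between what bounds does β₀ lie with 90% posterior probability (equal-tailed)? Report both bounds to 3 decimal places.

[-6.159, -4.481]

The posterior is symmetric, so the 90% equal-tailed interval is β₀ = -5.32 ± z·0.51 with z = 1.645.
Half-width: 1.645 × 0.51 = 0.839.
-5.32 − 0.839 = -6.159; -5.32 + 0.839 = -4.481.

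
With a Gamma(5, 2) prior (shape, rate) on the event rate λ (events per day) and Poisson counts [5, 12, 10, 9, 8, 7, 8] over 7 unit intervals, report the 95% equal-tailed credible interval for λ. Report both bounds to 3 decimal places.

[5.476, 8.956]

Posterior: Gamma(5+59, 2+7) = Gamma(64, 9) (shape, rate).
Equal-tailed 95% interval: Gamma(64, 9) quantiles at 0.025 and 0.975.
Posterior mean ≈ 7.111, SD ≈ 0.889; a Normal approximation gives roughly [5.369, 8.853].
Exact: lower = 5.476; upper = 8.956.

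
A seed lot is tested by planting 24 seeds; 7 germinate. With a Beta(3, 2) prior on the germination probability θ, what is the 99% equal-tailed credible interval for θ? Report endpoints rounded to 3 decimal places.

[0.148, 0.581]

Posterior: Beta(3+7, 2+17) = Beta(10, 19).
Equal-tailed 99% interval: the 0.005 and 0.995 quantiles of Beta(10, 19).
Posterior mean ≈ 0.345, SD ≈ 0.087; a Normal approximation gives roughly [0.121, 0.568].
Exact: F⁻¹(0.005) = 0.148; F⁻¹(0.995) = 0.581.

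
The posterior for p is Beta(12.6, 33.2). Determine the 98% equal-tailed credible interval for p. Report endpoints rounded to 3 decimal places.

Posterior: Beta(12.6, 33.2).
Equal-tailed 98% interval: the 0.01 and 0.99 quantiles of Beta(12.6, 33.2).
Posterior mean ≈ 0.275, SD ≈ 0.065; a Normal approximation gives roughly [0.123, 0.427].
Exact: F⁻¹(0.01) = 0.140; F⁻¹(0.99) = 0.439.

[0.140, 0.439]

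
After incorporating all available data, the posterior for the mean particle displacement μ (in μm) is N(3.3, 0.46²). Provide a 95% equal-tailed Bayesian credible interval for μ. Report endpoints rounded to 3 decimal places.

[2.398, 4.202]

The posterior is symmetric, so the 95% equal-tailed interval is μ = 3.3 ± z·0.46 with z = 1.960.
Half-width: 1.960 × 0.46 = 0.902.
3.3 − 0.902 = 2.398; 3.3 + 0.902 = 4.202.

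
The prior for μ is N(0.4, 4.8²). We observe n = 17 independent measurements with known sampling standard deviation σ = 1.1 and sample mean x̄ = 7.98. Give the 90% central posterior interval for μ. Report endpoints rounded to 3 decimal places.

Posterior precision = 1/4.8² + 17/1.1² = 0.0434 + 14.0496 = 14.0930, so posterior SD = 0.2664.
Posterior mean = (0.4/4.8² + 17·7.98/1.1²) / 14.0930 = 7.9567.
Interval: 7.9567 ± 1.645 × 0.2664 → [7.519, 8.395].

[7.519, 8.395]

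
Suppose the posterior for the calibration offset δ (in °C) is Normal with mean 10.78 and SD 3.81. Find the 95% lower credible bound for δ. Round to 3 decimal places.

4.513

Need L with P(δ ≥ L) = 0.95: L = 10.78 − z_{0.05}·3.81.
z = 1.645; L = 10.78 − 1.645 × 3.81 = 4.513.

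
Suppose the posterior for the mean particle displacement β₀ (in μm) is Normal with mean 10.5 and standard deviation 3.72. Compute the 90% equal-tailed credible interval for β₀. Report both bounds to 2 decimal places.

The posterior is symmetric, so the 90% equal-tailed interval is β₀ = 10.5 ± z·3.72 with z = 1.645.
Half-width: 1.645 × 3.72 = 6.12.
10.5 − 6.12 = 4.38; 10.5 + 6.12 = 16.62.

[4.38, 16.62]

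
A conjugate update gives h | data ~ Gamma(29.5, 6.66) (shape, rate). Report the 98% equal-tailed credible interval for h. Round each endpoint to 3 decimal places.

[2.755, 6.544]

Posterior: Gamma(shape 29.5, rate 6.66).
Equal-tailed 98% interval: Gamma(29.5, 6.66) quantiles at 0.01 and 0.99.
Posterior mean ≈ 4.429, SD ≈ 0.816; a Normal approximation gives roughly [2.532, 6.327].
Exact: lower = 2.755; upper = 6.544.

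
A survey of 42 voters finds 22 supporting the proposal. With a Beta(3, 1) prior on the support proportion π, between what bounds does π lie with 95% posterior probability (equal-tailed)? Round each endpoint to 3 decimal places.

Posterior: Beta(3+22, 1+20) = Beta(25, 21).
Equal-tailed 95% interval: the 0.025 and 0.975 quantiles of Beta(25, 21).
Posterior mean ≈ 0.543, SD ≈ 0.073; a Normal approximation gives roughly [0.401, 0.686].
Exact: F⁻¹(0.025) = 0.400; F⁻¹(0.975) = 0.683.

[0.400, 0.683]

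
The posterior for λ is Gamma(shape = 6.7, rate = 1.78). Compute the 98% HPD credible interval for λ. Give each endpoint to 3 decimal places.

The posterior is unimodal and skewed, so the HPD interval has equal density at both endpoints and is the shortest 98% interval.
Solving f(0.982) = f(7.485) with F(7.485) − F(0.982) = 0.98 gives [0.982, 7.485].
For comparison, the equal-tailed interval is [1.215, 7.941]; the HPD is narrower and shifted toward the mode.

[0.982, 7.485]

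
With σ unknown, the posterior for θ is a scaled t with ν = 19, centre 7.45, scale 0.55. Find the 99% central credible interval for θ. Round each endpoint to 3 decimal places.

The t_19 distribution is symmetric; the 99% interval is 7.45 ± t·0.55 with t_{0.995,19} = 2.861.
Half-width: 2.861 × 0.55 = 1.574.
7.45 − 1.574 = 5.876; 7.45 + 1.574 = 9.024.

[5.876, 9.024]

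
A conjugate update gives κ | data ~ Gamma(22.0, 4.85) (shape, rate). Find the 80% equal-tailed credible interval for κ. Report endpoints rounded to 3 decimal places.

Posterior: Gamma(shape 22.0, rate 4.85).
Equal-tailed 80% interval: Gamma(22.0, 4.85) quantiles at 0.1 and 0.9.
Posterior mean ≈ 4.536, SD ≈ 0.967; a Normal approximation gives roughly [3.297, 5.775].
Exact: lower = 3.349; upper = 5.811.

[3.349, 5.811]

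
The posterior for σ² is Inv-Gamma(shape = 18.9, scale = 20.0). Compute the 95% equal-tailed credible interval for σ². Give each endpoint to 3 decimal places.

[0.706, 1.760]

Inverse-Gamma(18.9, 20.0) quantiles: F⁻¹(0.025) and F⁻¹(0.975).
Equivalently, 1/σ² ~ Gamma(18.9, rate = 20.0); invert its 0.975 and 0.025 quantiles.
Posterior mean ≈ 1.117, SD ≈ 0.272; a Normal approximation gives roughly [0.585, 1.650].
Exact: lower = 0.706; upper = 1.760.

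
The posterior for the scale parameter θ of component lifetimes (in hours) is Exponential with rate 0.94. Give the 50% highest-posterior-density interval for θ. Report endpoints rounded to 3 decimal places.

[0.000, 0.737]

The exponential density is strictly decreasing on [0, ∞), so the HPD interval is anchored at 0: [0, q] with P(θ ≤ q) = 0.50.
q = −ln(1 − 0.50) / 0.94 = 0.6931 / 0.94 = 0.737.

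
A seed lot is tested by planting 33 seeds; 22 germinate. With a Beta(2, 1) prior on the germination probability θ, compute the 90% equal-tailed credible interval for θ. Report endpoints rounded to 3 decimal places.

[0.534, 0.789]

Posterior: Beta(2+22, 1+11) = Beta(24, 12).
Equal-tailed 90% interval: the 0.05 and 0.95 quantiles of Beta(24, 12).
Posterior mean ≈ 0.667, SD ≈ 0.077; a Normal approximation gives roughly [0.539, 0.794].
Exact: F⁻¹(0.05) = 0.534; F⁻¹(0.95) = 0.789.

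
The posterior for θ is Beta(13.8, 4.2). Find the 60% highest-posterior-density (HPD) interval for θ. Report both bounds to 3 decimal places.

[0.711, 0.873]

The posterior is unimodal and skewed, so the HPD interval has equal density at both endpoints and is the shortest 60% interval.
Solving f(0.711) = f(0.873) with F(0.873) − F(0.711) = 0.60 gives [0.711, 0.873].
For comparison, the equal-tailed interval is [0.686, 0.852]; the HPD is narrower and shifted toward the mode.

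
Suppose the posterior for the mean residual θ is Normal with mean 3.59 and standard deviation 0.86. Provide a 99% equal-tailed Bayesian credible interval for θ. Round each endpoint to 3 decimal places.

The posterior is symmetric, so the 99% equal-tailed interval is θ = 3.59 ± z·0.86 with z = 2.576.
Half-width: 2.576 × 0.86 = 2.215.
3.59 − 2.215 = 1.375; 3.59 + 2.215 = 5.805.

[1.375, 5.805]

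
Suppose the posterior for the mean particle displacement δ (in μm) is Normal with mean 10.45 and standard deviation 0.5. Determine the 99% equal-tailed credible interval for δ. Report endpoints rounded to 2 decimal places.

[9.16, 11.74]

The posterior is symmetric, so the 99% equal-tailed interval is δ = 10.45 ± z·0.5 with z = 2.576.
Half-width: 2.576 × 0.5 = 1.29.
10.45 − 1.29 = 9.16; 10.45 + 1.29 = 11.74.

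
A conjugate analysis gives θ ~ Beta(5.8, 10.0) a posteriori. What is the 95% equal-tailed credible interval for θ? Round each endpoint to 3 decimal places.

Posterior: Beta(5.8, 10.0).
Equal-tailed 95% interval: the 0.025 and 0.975 quantiles of Beta(5.8, 10.0).
Posterior mean ≈ 0.367, SD ≈ 0.118; a Normal approximation gives roughly [0.137, 0.598].
Exact: F⁻¹(0.025) = 0.156; F⁻¹(0.975) = 0.610.

[0.156, 0.610]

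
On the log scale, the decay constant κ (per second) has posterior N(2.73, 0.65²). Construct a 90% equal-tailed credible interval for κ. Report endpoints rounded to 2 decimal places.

On the log scale the 90% interval is 2.73 ± 1.645 × 0.65 = [1.6608, 3.7992].
Exponentiate: [e^1.6608, e^3.7992] = [5.26, 44.66].

[5.26, 44.66]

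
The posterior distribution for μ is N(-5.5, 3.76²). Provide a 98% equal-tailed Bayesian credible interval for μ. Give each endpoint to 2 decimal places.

[-14.25, 3.25]

The posterior is symmetric, so the 98% equal-tailed interval is μ = -5.5 ± z·3.76 with z = 2.326.
Half-width: 2.326 × 3.76 = 8.75.
-5.5 − 8.75 = -14.25; -5.5 + 8.75 = 3.25.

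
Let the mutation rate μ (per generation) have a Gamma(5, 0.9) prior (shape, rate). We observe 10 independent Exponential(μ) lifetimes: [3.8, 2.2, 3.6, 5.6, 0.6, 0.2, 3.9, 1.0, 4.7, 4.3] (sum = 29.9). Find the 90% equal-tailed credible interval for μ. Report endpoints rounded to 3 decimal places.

Posterior: Gamma(5+10, 0.9+29.9) = Gamma(15, 30.8) (shape, rate).
Equal-tailed 90% interval: Gamma(15, 30.8) quantiles at 0.05 and 0.95.
Posterior mean ≈ 0.487, SD ≈ 0.126; a Normal approximation gives roughly [0.280, 0.694].
Exact: lower = 0.300; upper = 0.711.

[0.300, 0.711]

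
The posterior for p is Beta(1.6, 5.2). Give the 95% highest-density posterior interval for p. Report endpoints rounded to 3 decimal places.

The posterior is unimodal and skewed, so the HPD interval has equal density at both endpoints and is the shortest 95% interval.
Solving f(0.003) = f(0.527) with F(0.527) − F(0.003) = 0.95 gives [0.003, 0.527].
For comparison, the equal-tailed interval is [0.024, 0.589]; the HPD is narrower and shifted toward the mode.

[0.003, 0.527]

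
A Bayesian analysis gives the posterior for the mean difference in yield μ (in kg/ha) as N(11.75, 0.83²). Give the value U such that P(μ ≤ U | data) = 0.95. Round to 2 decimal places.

13.12

Need U with P(μ ≤ U) = 0.95: U = 11.75 + z_{0.05}·0.83.
z = 1.645; U = 11.75 + 1.645 × 0.83 = 13.12.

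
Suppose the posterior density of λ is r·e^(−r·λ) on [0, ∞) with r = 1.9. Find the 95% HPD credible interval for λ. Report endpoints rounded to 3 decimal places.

[0.000, 1.577]

The exponential density is strictly decreasing on [0, ∞), so the HPD interval is anchored at 0: [0, q] with P(λ ≤ q) = 0.95.
q = −ln(1 − 0.95) / 1.9 = 2.9957 / 1.9 = 1.577.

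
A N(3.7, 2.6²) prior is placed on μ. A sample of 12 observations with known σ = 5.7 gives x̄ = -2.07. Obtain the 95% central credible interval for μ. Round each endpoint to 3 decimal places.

Posterior precision = 1/2.6² + 12/5.7² = 0.1479 + 0.3693 = 0.5173, so posterior SD = 1.3904.
Posterior mean = (3.7/2.6² + 12·-2.07/5.7²) / 0.5173 = -0.4199.
Interval: -0.4199 ± 1.960 × 1.3904 → [-3.145, 2.305].

[-3.145, 2.305]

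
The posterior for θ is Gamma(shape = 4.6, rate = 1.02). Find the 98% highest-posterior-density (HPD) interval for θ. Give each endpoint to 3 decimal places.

The posterior is unimodal and skewed, so the HPD interval has equal density at both endpoints and is the shortest 98% interval.
Solving f(0.728) = f(9.965) with F(9.965) − F(0.728) = 0.98 gives [0.728, 9.965].
For comparison, the equal-tailed interval is [1.069, 10.773]; the HPD is narrower and shifted toward the mode.

[0.728, 9.965]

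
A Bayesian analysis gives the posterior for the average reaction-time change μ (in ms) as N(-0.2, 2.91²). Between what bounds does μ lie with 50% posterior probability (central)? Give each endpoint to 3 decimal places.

[-2.163, 1.763]

The posterior is symmetric, so the 50% equal-tailed interval is μ = -0.2 ± z·2.91 with z = 0.674.
Half-width: 0.674 × 2.91 = 1.963.
-0.2 − 1.963 = -2.163; -0.2 + 1.963 = 1.763.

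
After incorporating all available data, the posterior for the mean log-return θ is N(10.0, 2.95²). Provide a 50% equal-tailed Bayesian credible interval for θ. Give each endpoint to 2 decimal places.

[8.01, 11.99]

The posterior is symmetric, so the 50% equal-tailed interval is θ = 10.0 ± z·2.95 with z = 0.674.
Half-width: 0.674 × 2.95 = 1.99.
10.0 − 1.99 = 8.01; 10.0 + 1.99 = 11.99.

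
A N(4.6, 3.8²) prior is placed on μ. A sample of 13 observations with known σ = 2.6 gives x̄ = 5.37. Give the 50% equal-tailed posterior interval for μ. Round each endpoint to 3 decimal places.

Posterior precision = 1/3.8² + 13/2.6² = 0.0693 + 1.9231 = 1.9923, so posterior SD = 0.7085.
Posterior mean = (4.6/3.8² + 13·5.37/2.6²) / 1.9923 = 5.3432.
Interval: 5.3432 ± 0.674 × 0.7085 → [4.865, 5.821].

[4.865, 5.821]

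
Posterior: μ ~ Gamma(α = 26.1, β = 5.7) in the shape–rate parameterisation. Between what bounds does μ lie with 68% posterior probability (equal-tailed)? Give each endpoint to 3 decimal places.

Posterior: Gamma(shape 26.1, rate 5.7).
Equal-tailed 68% interval: Gamma(26.1, 5.7) quantiles at 0.16 and 0.84.
Posterior mean ≈ 4.579, SD ≈ 0.896; a Normal approximation gives roughly [3.688, 5.470].
Exact: lower = 3.693; upper = 5.464.

[3.693, 5.464]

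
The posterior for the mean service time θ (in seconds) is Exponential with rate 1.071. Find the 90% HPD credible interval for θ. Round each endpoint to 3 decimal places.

[0.000, 2.150]

The exponential density is strictly decreasing on [0, ∞), so the HPD interval is anchored at 0: [0, q] with P(θ ≤ q) = 0.90.
q = −ln(1 − 0.90) / 1.071 = 2.3026 / 1.071 = 2.150.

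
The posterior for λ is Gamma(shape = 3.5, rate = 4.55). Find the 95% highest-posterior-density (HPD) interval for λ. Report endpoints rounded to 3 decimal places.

[0.109, 1.579]

The posterior is unimodal and skewed, so the HPD interval has equal density at both endpoints and is the shortest 95% interval.
Solving f(0.109) = f(1.579) with F(1.579) − F(0.109) = 0.95 gives [0.109, 1.579].
For comparison, the equal-tailed interval is [0.186, 1.760]; the HPD is narrower and shifted toward the mode.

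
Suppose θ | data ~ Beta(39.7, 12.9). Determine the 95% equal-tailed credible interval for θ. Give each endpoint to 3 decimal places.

Posterior: Beta(39.7, 12.9).
Equal-tailed 95% interval: the 0.025 and 0.975 quantiles of Beta(39.7, 12.9).
Posterior mean ≈ 0.755, SD ≈ 0.059; a Normal approximation gives roughly [0.640, 0.870].
Exact: F⁻¹(0.025) = 0.631; F⁻¹(0.975) = 0.860.

[0.631, 0.860]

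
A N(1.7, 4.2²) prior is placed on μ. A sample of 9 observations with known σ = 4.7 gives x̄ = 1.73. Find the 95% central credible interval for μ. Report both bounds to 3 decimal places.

[-1.151, 4.603]

Posterior precision = 1/4.2² + 9/4.7² = 0.0567 + 0.4074 = 0.4641, so posterior SD = 1.4679.
Posterior mean = (1.7/4.2² + 9·1.73/4.7²) / 0.4641 = 1.7263.
Interval: 1.7263 ± 1.960 × 1.4679 → [-1.151, 4.603].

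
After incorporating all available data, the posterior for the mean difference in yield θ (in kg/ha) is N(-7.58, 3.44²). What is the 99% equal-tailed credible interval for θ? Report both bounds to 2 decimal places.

[-16.44, 1.28]

The posterior is symmetric, so the 99% equal-tailed interval is θ = -7.58 ± z·3.44 with z = 2.576.
Half-width: 2.576 × 3.44 = 8.86.
-7.58 − 8.86 = -16.44; -7.58 + 8.86 = 1.28.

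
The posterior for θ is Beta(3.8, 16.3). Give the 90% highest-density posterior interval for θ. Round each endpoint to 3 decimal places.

The posterior is unimodal and skewed, so the HPD interval has equal density at both endpoints and is the shortest 90% interval.
Solving f(0.052) = f(0.320) with F(0.320) − F(0.052) = 0.90 gives [0.052, 0.320].
For comparison, the equal-tailed interval is [0.068, 0.345]; the HPD is narrower and shifted toward the mode.

[0.052, 0.320]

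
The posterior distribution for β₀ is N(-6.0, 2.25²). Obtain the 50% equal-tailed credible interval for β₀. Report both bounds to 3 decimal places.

[-7.518, -4.482]

The posterior is symmetric, so the 50% equal-tailed interval is β₀ = -6.0 ± z·2.25 with z = 0.674.
Half-width: 0.674 × 2.25 = 1.518.
-6.0 − 1.518 = -7.518; -6.0 + 1.518 = -4.482.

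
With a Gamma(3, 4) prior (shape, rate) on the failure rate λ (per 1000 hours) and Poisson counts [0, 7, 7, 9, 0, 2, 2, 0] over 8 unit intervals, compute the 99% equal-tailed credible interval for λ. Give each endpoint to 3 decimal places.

Posterior: Gamma(3+27, 4+8) = Gamma(30, 12) (shape, rate).
Equal-tailed 99% interval: Gamma(30, 12) quantiles at 0.005 and 0.995.
Posterior mean ≈ 2.500, SD ≈ 0.456; a Normal approximation gives roughly [1.324, 3.676].
Exact: lower = 1.481; upper = 3.831.

[1.481, 3.831]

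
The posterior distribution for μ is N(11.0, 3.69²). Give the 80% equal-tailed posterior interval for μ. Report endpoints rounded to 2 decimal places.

The posterior is symmetric, so the 80% equal-tailed interval is μ = 11.0 ± z·3.69 with z = 1.282.
Half-width: 1.282 × 3.69 = 4.73.
11.0 − 4.73 = 6.27; 11.0 + 4.73 = 15.73.

[6.27, 15.73]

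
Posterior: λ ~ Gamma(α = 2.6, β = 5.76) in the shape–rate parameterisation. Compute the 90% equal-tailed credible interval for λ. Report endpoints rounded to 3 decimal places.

[0.108, 0.988]

Posterior: Gamma(shape 2.6, rate 5.76).
Equal-tailed 90% interval: Gamma(2.6, 5.76) quantiles at 0.05 and 0.95.
Posterior mean ≈ 0.451, SD ≈ 0.280; a Normal approximation gives roughly [-0.009, 0.912].
Exact: lower = 0.108; upper = 0.988.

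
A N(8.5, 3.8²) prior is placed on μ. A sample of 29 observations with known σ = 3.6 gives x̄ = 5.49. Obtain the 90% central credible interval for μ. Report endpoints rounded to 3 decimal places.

[4.497, 6.663]

Posterior precision = 1/3.8² + 29/3.6² = 0.0693 + 2.2377 = 2.3069, so posterior SD = 0.6584.
Posterior mean = (8.5/3.8² + 29·5.49/3.6²) / 2.3069 = 5.5804.
Interval: 5.5804 ± 1.645 × 0.6584 → [4.497, 6.663].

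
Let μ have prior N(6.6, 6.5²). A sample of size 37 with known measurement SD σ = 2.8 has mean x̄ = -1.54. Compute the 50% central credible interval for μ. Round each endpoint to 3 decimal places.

[-1.809, -1.190]

Posterior precision = 1/6.5² + 37/2.8² = 0.0237 + 4.7194 = 4.7431, so posterior SD = 0.4592.
Posterior mean = (6.6/6.5² + 37·-1.54/2.8²) / 4.7431 = -1.4994.
Interval: -1.4994 ± 0.674 × 0.4592 → [-1.809, -1.190].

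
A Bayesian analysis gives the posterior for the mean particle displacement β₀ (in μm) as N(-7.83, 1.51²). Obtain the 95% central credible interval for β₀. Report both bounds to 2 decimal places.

The posterior is symmetric, so the 95% equal-tailed interval is β₀ = -7.83 ± z·1.51 with z = 1.960.
Half-width: 1.960 × 1.51 = 2.96.
-7.83 − 2.96 = -10.79; -7.83 + 2.96 = -4.87.

[-10.79, -4.87]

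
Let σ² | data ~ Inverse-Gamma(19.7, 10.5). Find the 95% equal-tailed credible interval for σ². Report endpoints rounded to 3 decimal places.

Inverse-Gamma(19.7, 10.5) quantiles: F⁻¹(0.025) and F⁻¹(0.975).
Equivalently, 1/σ² ~ Gamma(19.7, rate = 10.5); invert its 0.975 and 0.025 quantiles.
Posterior mean ≈ 0.561, SD ≈ 0.133; a Normal approximation gives roughly [0.300, 0.823].
Exact: lower = 0.358; upper = 0.876.

[0.358, 0.876]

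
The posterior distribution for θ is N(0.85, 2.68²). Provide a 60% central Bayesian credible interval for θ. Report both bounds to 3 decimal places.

[-1.406, 3.106]

The posterior is symmetric, so the 60% equal-tailed interval is θ = 0.85 ± z·2.68 with z = 0.842.
Half-width: 0.842 × 2.68 = 2.256.
0.85 − 2.256 = -1.406; 0.85 + 2.256 = 3.106.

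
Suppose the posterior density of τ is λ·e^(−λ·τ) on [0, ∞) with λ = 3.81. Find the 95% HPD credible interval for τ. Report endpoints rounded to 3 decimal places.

[0.000, 0.786]

The exponential density is strictly decreasing on [0, ∞), so the HPD interval is anchored at 0: [0, q] with P(τ ≤ q) = 0.95.
q = −ln(1 − 0.95) / 3.81 = 2.9957 / 3.81 = 0.786.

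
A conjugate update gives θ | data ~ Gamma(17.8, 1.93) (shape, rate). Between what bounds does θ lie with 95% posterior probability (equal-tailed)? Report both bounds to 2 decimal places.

Posterior: Gamma(shape 17.8, rate 1.93).
Equal-tailed 95% interval: Gamma(17.8, 1.93) quantiles at 0.025 and 0.975.
Posterior mean ≈ 9.22, SD ≈ 2.19; a Normal approximation gives roughly [4.94, 13.51].
Exact: lower = 5.45; upper = 13.98.

[5.45, 13.98]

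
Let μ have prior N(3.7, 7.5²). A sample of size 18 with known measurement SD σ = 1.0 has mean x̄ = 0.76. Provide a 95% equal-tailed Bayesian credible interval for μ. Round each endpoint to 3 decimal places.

Posterior precision = 1/7.5² + 18/1.0² = 0.0178 + 18.0000 = 18.0178, so posterior SD = 0.2356.
Posterior mean = (3.7/7.5² + 18·0.76/1.0²) / 18.0178 = 0.7629.
Interval: 0.7629 ± 1.960 × 0.2356 → [0.301, 1.225].

[0.301, 1.225]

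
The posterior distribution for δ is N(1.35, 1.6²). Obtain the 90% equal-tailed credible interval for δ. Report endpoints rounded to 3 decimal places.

[-1.282, 3.982]

The posterior is symmetric, so the 90% equal-tailed interval is δ = 1.35 ± z·1.6 with z = 1.645.
Half-width: 1.645 × 1.6 = 2.632.
1.35 − 2.632 = -1.282; 1.35 + 2.632 = 3.982.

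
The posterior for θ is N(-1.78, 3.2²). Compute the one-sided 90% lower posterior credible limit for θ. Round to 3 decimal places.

-5.881

Need L with P(θ ≥ L) = 0.90: L = -1.78 − z_{0.1}·3.2.
z = 1.282; L = -1.78 − 1.282 × 3.2 = -5.881.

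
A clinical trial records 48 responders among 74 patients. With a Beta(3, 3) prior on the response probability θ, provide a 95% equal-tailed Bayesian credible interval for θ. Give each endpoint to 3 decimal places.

Posterior: Beta(3+48, 3+26) = Beta(51, 29).
Equal-tailed 95% interval: the 0.025 and 0.975 quantiles of Beta(51, 29).
Posterior mean ≈ 0.637, SD ≈ 0.053; a Normal approximation gives roughly [0.533, 0.742].
Exact: F⁻¹(0.025) = 0.530; F⁻¹(0.975) = 0.739.

[0.530, 0.739]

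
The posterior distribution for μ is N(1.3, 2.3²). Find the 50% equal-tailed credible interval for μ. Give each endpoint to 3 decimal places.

[-0.251, 2.851]

The posterior is symmetric, so the 50% equal-tailed interval is μ = 1.3 ± z·2.3 with z = 0.674.
Half-width: 0.674 × 2.3 = 1.551.
1.3 − 1.551 = -0.251; 1.3 + 1.551 = 2.851.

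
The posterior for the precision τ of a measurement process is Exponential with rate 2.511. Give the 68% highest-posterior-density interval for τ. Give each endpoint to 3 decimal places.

[0.000, 0.454]

The exponential density is strictly decreasing on [0, ∞), so the HPD interval is anchored at 0: [0, q] with P(τ ≤ q) = 0.68.
q = −ln(1 − 0.68) / 2.511 = 1.1394 / 2.511 = 0.454.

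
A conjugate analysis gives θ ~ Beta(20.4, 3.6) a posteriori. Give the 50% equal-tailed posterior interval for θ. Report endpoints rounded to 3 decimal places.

[0.807, 0.903]

Posterior: Beta(20.4, 3.6).
Equal-tailed 50% interval: the 0.25 and 0.75 quantiles of Beta(20.4, 3.6).
Posterior mean ≈ 0.850, SD ≈ 0.071; a Normal approximation gives roughly [0.802, 0.898].
Exact: F⁻¹(0.25) = 0.807; F⁻¹(0.75) = 0.903.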